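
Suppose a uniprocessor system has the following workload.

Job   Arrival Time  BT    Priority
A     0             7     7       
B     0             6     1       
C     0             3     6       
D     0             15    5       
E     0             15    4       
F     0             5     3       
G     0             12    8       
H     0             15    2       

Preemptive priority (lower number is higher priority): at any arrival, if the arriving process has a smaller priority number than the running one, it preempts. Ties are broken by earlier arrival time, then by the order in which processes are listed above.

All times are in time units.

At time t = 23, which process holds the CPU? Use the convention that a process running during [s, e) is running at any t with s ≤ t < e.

Timeline: | B 0-6 | H 6-21 | F 21-26 | E 26-41 | D 41-56 | C 56-59 | A 59-66 | G 66-78 |
Completion: A=66  B=6  C=59  D=56  E=41  F=26  G=78  H=21

F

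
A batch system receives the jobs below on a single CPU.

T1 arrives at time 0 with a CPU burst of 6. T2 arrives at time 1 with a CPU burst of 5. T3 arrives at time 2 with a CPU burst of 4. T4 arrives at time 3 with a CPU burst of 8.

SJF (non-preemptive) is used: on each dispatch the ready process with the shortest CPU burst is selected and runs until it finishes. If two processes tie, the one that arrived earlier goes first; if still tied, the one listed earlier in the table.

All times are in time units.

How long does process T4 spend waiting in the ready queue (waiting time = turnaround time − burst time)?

12

Schedule: | T1 0-6 | T3 6-10 | T2 10-15 | T4 15-23 |
Completion: T1=6  T2=15  T3=10  T4=23
Waiting(T4) = turnaround − burst = 20 − 8 = 12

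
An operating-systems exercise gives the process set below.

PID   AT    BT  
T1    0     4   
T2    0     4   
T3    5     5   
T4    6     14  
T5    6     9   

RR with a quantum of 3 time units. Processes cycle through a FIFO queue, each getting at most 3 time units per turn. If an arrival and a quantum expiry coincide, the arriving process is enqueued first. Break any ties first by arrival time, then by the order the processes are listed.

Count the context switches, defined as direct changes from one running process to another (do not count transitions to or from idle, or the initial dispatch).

Gantt: | T1 0-3 | T2 3-6 | T1 6-7 | T3 7-10 | T4 10-13 | T5 13-16 | T2 16-17 | T3 17-19 | T4 19-22 | T5 22-25 | T4 25-28 | T5 28-31 | T4 31-36 |
Completion: T1=7  T2=17  T3=19  T4=36  T5=31
Turnaround (C−A): T1=7  T2=17  T3=14  T4=30  T5=25

12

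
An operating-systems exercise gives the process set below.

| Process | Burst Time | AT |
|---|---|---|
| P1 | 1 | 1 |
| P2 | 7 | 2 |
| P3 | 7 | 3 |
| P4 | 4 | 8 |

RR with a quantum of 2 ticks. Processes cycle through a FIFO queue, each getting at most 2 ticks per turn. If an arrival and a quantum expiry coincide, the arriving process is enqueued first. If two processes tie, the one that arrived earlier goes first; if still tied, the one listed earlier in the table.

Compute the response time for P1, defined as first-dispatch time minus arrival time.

Gantt: | idle 0-1 | P1 1-2 | P2 2-4 | P3 4-6 | P2 6-8 | P3 8-10 | P4 10-12 | P2 12-14 | P3 14-16 | P4 16-18 | P2 18-19 | P3 19-20 |
Completion: P1=2  P2=19  P3=20  P4=18
Turnaround (C−A): P1=1  P2=17  P3=17  P4=10
Response(P1) = first start − arrival = 1 − 1 = 0

0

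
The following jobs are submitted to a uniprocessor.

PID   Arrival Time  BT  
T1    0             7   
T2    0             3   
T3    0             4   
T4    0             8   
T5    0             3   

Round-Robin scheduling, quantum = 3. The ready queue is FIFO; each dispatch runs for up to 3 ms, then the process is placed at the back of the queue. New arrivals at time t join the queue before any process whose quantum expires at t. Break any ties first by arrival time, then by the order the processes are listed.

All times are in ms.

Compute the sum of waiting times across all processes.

Timeline: | T1 0-3 | T2 3-6 | T3 6-9 | T4 9-12 | T5 12-15 | T1 15-18 | T3 18-19 | T4 19-22 | T1 22-23 | T4 23-25 |
Completion: T1=23  T2=6  T3=19  T4=25  T5=15
Turnaround (C−A): T1=23  T2=6  T3=19  T4=25  T5=15
Waiting = turnaround − burst: T1=16, T2=3, T3=15, T4=17, T5=12
Total waiting = 16 + 3 + 15 + 17 + 12 = 63

63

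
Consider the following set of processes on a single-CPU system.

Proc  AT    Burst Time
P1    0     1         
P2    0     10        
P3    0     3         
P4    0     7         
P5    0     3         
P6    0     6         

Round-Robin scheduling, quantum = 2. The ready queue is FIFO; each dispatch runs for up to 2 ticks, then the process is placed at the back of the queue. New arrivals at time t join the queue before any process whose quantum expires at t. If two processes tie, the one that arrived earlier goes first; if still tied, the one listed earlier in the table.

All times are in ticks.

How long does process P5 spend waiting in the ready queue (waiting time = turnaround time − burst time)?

14

Timeline: | P1 0-1 | P2 1-3 | P3 3-5 | P4 5-7 | P5 7-9 | P6 9-11 | P2 11-13 | P3 13-14 | P4 14-16 | P5 16-17 | P6 17-19 | P2 19-21 | P4 21-23 | P6 23-25 | P2 25-27 | P4 27-28 | P2 28-30 |
Completion: P1=1  P2=30  P3=14  P4=28  P5=17  P6=25
Turnaround (C−A): P1=1  P2=30  P3=14  P4=28  P5=17  P6=25
Waiting(P5) = turnaround − burst = 17 − 3 = 14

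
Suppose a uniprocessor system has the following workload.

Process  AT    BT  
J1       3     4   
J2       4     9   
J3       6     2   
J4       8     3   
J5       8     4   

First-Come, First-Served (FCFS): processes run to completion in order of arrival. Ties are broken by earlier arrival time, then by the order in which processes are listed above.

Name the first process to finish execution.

Timeline: | idle 0-3 | J1 3-7 | J2 7-16 | J3 16-18 | J4 18-21 | J5 21-25 |
Completion: J1=7  J2=16  J3=18  J4=21  J5=25
Turnaround (C−A): J1=4  J2=12  J3=12  J4=13  J5=17
Finish order: J1 → J2 → J3 → J4 → J5

J1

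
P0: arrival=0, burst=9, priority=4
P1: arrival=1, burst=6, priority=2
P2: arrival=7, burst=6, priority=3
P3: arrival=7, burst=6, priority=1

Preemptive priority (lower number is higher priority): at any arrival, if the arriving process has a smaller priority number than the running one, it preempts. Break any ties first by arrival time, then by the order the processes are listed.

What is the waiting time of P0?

18

Timeline: | P0 0-1 | P1 1-7 | P3 7-13 | P2 13-19 | P0 19-27 |
Completion: P0=27  P1=7  P2=19  P3=13
Waiting(P0) = turnaround − burst = 27 − 9 = 18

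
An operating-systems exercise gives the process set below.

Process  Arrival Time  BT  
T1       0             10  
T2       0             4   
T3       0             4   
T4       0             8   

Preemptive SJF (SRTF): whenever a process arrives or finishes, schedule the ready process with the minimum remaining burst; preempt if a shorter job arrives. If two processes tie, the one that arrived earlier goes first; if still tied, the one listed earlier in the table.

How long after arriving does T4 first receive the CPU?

8

Gantt: | T2 0-4 | T3 4-8 | T4 8-16 | T1 16-26 |
Completion: T1=26  T2=4  T3=8  T4=16
Turnaround (C−A): T1=26  T2=4  T3=8  T4=16
Response(T4) = first start − arrival = 8 − 0 = 8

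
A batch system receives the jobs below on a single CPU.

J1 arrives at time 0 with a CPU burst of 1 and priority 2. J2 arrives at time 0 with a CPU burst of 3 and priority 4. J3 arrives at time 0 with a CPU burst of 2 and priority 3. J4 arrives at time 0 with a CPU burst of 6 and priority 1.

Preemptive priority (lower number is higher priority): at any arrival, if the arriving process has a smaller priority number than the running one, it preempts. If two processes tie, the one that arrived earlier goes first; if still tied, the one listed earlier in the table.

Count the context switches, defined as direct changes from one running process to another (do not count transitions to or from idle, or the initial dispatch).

Gantt: | J4 0-6 | J1 6-7 | J3 7-9 | J2 9-12 |
Completion: J1=7  J2=12  J3=9  J4=6
Turnaround (C−A): J1=7  J2=12  J3=9  J4=6

3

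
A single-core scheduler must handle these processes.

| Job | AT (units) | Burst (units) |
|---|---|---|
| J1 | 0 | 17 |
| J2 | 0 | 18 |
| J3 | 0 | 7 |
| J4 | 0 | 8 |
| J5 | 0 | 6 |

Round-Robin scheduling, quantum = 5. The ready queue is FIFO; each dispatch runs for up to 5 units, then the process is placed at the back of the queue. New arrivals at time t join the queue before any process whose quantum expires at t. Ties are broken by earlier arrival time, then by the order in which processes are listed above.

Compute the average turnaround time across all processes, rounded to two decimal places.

45.40

Schedule: | J1 0-5 | J2 5-10 | J3 10-15 | J4 15-20 | J5 20-25 | J1 25-30 | J2 30-35 | J3 35-37 | J4 37-40 | J5 40-41 | J1 41-46 | J2 46-51 | J1 51-53 | J2 53-56 |
Completion: J1=53  J2=56  J3=37  J4=40  J5=41
Turnaround (C−A): J1=53  J2=56  J3=37  J4=40  J5=41
Turnaround times: J1=53, J2=56, J3=37, J4=40, J5=41
Average turnaround = (53+56+37+40+41) / 5 = 227/5 = 45.40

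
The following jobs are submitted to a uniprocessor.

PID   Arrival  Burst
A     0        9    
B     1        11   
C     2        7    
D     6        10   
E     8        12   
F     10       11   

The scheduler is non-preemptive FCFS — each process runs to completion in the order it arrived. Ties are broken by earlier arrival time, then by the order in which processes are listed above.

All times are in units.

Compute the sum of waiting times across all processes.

115

Gantt: | A 0-9 | B 9-20 | C 20-27 | D 27-37 | E 37-49 | F 49-60 |
Completion: A=9  B=20  C=27  D=37  E=49  F=60
Turnaround (C−A): A=9  B=19  C=25  D=31  E=41  F=50
Waiting = turnaround − burst: A=0, B=8, C=18, D=21, E=29, F=39
Total waiting = 0 + 8 + 18 + 21 + 29 + 39 = 115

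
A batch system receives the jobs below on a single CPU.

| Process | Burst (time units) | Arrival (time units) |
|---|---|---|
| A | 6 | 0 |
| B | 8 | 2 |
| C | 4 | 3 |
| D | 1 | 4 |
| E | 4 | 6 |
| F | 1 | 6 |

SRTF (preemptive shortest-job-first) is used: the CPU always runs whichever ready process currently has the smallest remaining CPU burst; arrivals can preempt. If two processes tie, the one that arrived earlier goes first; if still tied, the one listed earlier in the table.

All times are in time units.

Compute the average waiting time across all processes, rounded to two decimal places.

Schedule: | A 0-4 | D 4-5 | A 5-7 | F 7-8 | C 8-12 | E 12-16 | B 16-24 |
Completion: A=7  B=24  C=12  D=5  E=16  F=8
Waiting times: A=1, B=14, C=5, D=0, E=6, F=1
Average waiting = (1+14+5+0+6+1) / 6 = 27/6 = 4.50

4.50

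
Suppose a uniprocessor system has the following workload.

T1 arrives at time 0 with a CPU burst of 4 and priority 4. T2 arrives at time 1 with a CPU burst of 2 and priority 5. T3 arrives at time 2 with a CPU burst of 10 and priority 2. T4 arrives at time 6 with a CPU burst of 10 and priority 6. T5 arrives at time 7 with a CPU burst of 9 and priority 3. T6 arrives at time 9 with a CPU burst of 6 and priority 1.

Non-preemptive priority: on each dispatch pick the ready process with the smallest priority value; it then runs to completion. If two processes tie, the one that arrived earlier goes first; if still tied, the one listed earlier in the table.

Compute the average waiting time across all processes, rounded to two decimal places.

Schedule: | T1 0-4 | T3 4-14 | T6 14-20 | T5 20-29 | T2 29-31 | T4 31-41 |
Completion: T1=4  T2=31  T3=14  T4=41  T5=29  T6=20
Waiting times: T1=0, T2=28, T3=2, T4=25, T5=13, T6=5
Average waiting = (0+28+2+25+13+5) / 6 = 73/6 = 12.17

12.17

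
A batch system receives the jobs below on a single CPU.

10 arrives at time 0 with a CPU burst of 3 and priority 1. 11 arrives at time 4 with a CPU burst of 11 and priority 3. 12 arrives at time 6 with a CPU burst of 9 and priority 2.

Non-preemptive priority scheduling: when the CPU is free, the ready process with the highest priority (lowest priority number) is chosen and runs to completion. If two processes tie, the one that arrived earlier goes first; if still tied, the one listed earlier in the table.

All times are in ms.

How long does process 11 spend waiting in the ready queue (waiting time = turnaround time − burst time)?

0

Gantt: | 10 0-3 | idle 3-4 | 11 4-15 | 12 15-24 |
Completion: 10=3  11=15  12=24
Waiting(11) = turnaround − burst = 11 − 11 = 0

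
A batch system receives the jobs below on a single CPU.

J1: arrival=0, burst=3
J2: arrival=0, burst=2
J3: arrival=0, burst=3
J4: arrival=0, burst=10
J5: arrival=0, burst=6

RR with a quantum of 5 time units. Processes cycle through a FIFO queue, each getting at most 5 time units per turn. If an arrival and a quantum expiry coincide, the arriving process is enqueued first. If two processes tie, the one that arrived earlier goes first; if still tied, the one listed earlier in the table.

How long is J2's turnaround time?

Timeline: | J1 0-3 | J2 3-5 | J3 5-8 | J4 8-13 | J5 13-18 | J4 18-23 | J5 23-24 |
Completion: J1=3  J2=5  J3=8  J4=23  J5=24
Turnaround(J2) = completion − arrival = 5 − 0 = 5

5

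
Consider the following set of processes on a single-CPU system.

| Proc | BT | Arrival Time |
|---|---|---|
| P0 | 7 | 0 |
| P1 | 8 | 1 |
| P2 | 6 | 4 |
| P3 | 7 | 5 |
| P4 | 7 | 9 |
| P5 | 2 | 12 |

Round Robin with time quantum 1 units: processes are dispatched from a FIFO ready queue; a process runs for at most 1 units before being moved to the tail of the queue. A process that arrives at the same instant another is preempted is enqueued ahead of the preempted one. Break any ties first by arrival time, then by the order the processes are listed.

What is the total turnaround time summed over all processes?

153

Schedule: | P0 0-1 | P1 1-2 | P0 2-3 | P1 3-4 | P0 4-5 | P2 5-6 | P1 6-7 | P3 7-8 | P0 8-9 | P2 9-10 | P1 10-11 | P3 11-12 | P4 12-13 | P0 13-14 | P2 14-15 | P1 15-16 | P5 16-17 | P3 17-18 | P4 18-19 | P0 19-20 | P2 20-21 | P1 21-22 | P5 22-23 | P3 23-24 | P4 24-25 | P0 25-26 | P2 26-27 | P1 27-28 | P3 28-29 | P4 29-30 | P2 30-31 | P1 31-32 | P3 32-33 | P4 33-34 | P3 34-35 | P4 35-37 |
Completion: P0=26  P1=32  P2=31  P3=35  P4=37  P5=23
Turnaround (C−A): P0=26  P1=31  P2=27  P3=30  P4=28  P5=11
Turnaround = completion − arrival: P0=26, P1=31, P2=27, P3=30, P4=28, P5=11
Total turnaround = 26 + 31 + 27 + 30 + 28 + 11 = 153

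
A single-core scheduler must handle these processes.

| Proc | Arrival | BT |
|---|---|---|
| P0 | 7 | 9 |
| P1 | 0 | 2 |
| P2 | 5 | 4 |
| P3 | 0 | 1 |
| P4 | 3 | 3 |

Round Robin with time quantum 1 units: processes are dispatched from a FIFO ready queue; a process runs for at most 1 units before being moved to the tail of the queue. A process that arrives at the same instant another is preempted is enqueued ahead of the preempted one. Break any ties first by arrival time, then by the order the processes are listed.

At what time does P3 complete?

Schedule: | P1 0-1 | P3 1-2 | P1 2-3 | P4 3-5 | P2 5-6 | P4 6-7 | P2 7-8 | P0 8-9 | P2 9-10 | P0 10-11 | P2 11-12 | P0 12-19 |
Completion: P0=19  P1=3  P2=12  P3=2  P4=7

2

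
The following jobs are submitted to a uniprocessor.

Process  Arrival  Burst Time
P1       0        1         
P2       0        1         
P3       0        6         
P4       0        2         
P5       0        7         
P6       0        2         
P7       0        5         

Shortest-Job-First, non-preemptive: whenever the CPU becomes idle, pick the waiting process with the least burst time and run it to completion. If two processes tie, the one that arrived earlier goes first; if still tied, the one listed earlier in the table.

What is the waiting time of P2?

Timeline: | P1 0-1 | P2 1-2 | P4 2-4 | P6 4-6 | P7 6-11 | P3 11-17 | P5 17-24 |
Completion: P1=1  P2=2  P3=17  P4=4  P5=24  P6=6  P7=11
Turnaround (C−A): P1=1  P2=2  P3=17  P4=4  P5=24  P6=6  P7=11
Waiting(P2) = turnaround − burst = 2 − 1 = 1

1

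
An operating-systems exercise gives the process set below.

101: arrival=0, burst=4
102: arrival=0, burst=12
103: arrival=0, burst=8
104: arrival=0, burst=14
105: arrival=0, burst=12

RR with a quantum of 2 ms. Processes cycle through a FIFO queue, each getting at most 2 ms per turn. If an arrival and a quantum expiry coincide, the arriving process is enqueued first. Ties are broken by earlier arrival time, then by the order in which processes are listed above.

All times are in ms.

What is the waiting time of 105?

36

Schedule: | 101 0-2 | 102 2-4 | 103 4-6 | 104 6-8 | 105 8-10 | 101 10-12 | 102 12-14 | 103 14-16 | 104 16-18 | 105 18-20 | 102 20-22 | 103 22-24 | 104 24-26 | 105 26-28 | 102 28-30 | 103 30-32 | 104 32-34 | 105 34-36 | 102 36-38 | 104 38-40 | 105 40-42 | 102 42-44 | 104 44-46 | 105 46-48 | 104 48-50 |
Completion: 101=12  102=44  103=32  104=50  105=48
Turnaround (C−A): 101=12  102=44  103=32  104=50  105=48
Waiting(105) = turnaround − burst = 48 − 12 = 36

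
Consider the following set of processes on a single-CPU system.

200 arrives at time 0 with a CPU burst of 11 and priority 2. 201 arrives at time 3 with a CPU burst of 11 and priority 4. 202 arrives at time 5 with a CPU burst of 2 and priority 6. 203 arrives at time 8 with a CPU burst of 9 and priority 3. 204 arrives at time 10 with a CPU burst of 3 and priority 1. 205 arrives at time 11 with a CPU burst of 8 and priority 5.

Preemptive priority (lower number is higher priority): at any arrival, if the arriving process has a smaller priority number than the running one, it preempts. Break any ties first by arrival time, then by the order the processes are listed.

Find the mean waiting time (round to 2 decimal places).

14.83

Timeline: | 200 0-10 | 204 10-13 | 200 13-14 | 203 14-23 | 201 23-34 | 205 34-42 | 202 42-44 |
Completion: 200=14  201=34  202=44  203=23  204=13  205=42
Waiting times: 200=3, 201=20, 202=37, 203=6, 204=0, 205=23
Average waiting = (3+20+37+6+0+23) / 6 = 89/6 = 14.83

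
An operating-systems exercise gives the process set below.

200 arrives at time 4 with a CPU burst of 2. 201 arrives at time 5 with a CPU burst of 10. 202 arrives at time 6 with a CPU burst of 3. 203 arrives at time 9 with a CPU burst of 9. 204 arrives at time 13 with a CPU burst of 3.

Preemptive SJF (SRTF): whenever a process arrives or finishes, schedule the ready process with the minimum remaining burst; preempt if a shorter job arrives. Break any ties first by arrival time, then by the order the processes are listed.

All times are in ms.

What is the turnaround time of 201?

Timeline: | idle 0-4 | 200 4-6 | 202 6-9 | 203 9-13 | 204 13-16 | 203 16-21 | 201 21-31 |
Completion: 200=6  201=31  202=9  203=21  204=16
Turnaround (C−A): 200=2  201=26  202=3  203=12  204=3
Turnaround(201) = completion − arrival = 31 − 5 = 26

26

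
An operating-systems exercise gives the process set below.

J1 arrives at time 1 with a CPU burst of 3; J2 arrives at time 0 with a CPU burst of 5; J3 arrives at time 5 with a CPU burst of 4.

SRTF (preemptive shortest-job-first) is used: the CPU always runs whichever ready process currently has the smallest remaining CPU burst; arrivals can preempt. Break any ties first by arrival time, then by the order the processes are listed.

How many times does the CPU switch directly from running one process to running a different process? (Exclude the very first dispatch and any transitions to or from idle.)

3

Schedule: | J2 0-1 | J1 1-4 | J2 4-8 | J3 8-12 |
Completion: J1=4  J2=8  J3=12
Turnaround (C−A): J1=3  J2=8  J3=7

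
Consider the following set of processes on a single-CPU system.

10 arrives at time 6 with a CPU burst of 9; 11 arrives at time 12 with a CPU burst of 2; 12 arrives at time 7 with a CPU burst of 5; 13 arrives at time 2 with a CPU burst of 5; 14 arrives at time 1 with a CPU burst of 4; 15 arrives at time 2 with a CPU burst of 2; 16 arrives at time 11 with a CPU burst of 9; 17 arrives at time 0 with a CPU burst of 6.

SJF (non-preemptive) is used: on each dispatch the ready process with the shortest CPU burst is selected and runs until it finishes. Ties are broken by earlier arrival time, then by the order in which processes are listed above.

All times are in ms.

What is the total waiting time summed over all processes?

75

Timeline: | 17 0-6 | 15 6-8 | 14 8-12 | 11 12-14 | 13 14-19 | 12 19-24 | 10 24-33 | 16 33-42 |
Completion: 10=33  11=14  12=24  13=19  14=12  15=8  16=42  17=6
Turnaround (C−A): 10=27  11=2  12=17  13=17  14=11  15=6  16=31  17=6
Waiting = turnaround − burst: 10=18, 11=0, 12=12, 13=12, 14=7, 15=4, 16=22, 17=0
Total waiting = 18 + 0 + 12 + 12 + 7 + 4 + 22 + 0 = 75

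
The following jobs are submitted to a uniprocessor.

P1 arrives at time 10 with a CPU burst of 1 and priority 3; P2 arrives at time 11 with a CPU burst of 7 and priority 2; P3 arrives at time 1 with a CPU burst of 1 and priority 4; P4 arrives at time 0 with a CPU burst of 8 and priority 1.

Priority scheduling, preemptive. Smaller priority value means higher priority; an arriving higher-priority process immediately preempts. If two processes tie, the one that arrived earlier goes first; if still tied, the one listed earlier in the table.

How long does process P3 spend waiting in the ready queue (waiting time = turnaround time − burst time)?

7

Timeline: | P4 0-8 | P3 8-9 | idle 9-10 | P1 10-11 | P2 11-18 |
Completion: P1=11  P2=18  P3=9  P4=8
Waiting(P3) = turnaround − burst = 8 − 1 = 7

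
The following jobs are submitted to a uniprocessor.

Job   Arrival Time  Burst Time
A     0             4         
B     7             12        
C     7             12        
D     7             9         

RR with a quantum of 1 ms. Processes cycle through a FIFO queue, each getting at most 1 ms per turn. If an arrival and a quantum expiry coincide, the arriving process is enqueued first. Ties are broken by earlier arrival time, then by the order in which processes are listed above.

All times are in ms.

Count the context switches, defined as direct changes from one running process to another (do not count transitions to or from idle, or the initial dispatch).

Timeline: | A 0-4 | idle 4-7 | B 7-8 | C 8-9 | D 9-10 | B 10-11 | C 11-12 | D 12-13 | B 13-14 | C 14-15 | D 15-16 | B 16-17 | C 17-18 | D 18-19 | B 19-20 | C 20-21 | D 21-22 | B 22-23 | C 23-24 | D 24-25 | B 25-26 | C 26-27 | D 27-28 | B 28-29 | C 29-30 | D 30-31 | B 31-32 | C 32-33 | D 33-34 | B 34-35 | C 35-36 | B 36-37 | C 37-38 | B 38-39 | C 39-40 |
Completion: A=4  B=39  C=40  D=34
Turnaround (C−A): A=4  B=32  C=33  D=27

32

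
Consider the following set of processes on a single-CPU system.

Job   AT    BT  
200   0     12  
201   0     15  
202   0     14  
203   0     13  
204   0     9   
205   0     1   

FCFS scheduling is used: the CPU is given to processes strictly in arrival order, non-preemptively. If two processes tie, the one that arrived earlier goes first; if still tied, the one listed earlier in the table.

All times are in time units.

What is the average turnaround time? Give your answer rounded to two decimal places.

Timeline: | 200 0-12 | 201 12-27 | 202 27-41 | 203 41-54 | 204 54-63 | 205 63-64 |
Completion: 200=12  201=27  202=41  203=54  204=63  205=64
Turnaround times: 200=12, 201=27, 202=41, 203=54, 204=63, 205=64
Average turnaround = (12+27+41+54+63+64) / 6 = 261/6 = 43.50

43.50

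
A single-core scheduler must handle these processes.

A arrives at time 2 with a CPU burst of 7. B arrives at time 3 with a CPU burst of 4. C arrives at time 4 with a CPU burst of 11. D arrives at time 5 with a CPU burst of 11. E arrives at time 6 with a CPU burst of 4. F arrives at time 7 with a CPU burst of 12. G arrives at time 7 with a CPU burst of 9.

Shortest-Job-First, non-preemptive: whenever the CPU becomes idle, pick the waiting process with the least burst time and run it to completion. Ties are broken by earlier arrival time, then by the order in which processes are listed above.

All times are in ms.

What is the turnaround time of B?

Schedule: | idle 0-2 | A 2-9 | B 9-13 | E 13-17 | G 17-26 | C 26-37 | D 37-48 | F 48-60 |
Completion: A=9  B=13  C=37  D=48  E=17  F=60  G=26
Turnaround(B) = completion − arrival = 13 − 3 = 10

10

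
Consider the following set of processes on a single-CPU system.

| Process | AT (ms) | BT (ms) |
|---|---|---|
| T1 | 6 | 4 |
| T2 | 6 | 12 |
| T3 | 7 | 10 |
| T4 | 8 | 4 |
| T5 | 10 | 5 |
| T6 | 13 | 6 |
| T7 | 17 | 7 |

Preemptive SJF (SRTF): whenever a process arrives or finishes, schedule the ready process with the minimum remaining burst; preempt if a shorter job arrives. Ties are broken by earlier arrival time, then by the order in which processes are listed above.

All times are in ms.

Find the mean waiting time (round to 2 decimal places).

Gantt: | idle 0-6 | T1 6-10 | T4 10-14 | T5 14-19 | T6 19-25 | T7 25-32 | T3 32-42 | T2 42-54 |
Completion: T1=10  T2=54  T3=42  T4=14  T5=19  T6=25  T7=32
Waiting times: T1=0, T2=36, T3=25, T4=2, T5=4, T6=6, T7=8
Average waiting = (0+36+25+2+4+6+8) / 7 = 81/7 = 11.57

11.57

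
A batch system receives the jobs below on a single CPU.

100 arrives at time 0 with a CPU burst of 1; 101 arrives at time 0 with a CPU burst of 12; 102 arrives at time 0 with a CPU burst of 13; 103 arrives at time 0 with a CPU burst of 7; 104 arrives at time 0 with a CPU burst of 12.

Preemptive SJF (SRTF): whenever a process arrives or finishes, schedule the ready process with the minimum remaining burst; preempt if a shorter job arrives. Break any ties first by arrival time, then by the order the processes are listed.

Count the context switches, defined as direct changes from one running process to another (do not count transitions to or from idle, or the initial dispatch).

Timeline: | 100 0-1 | 103 1-8 | 101 8-20 | 104 20-32 | 102 32-45 |
Completion: 100=1  101=20  102=45  103=8  104=32
Turnaround (C−A): 100=1  101=20  102=45  103=8  104=32

4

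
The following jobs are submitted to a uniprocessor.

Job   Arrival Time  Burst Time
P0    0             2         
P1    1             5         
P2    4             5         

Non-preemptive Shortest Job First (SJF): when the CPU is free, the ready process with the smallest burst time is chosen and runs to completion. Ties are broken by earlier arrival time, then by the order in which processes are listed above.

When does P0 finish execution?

2

Gantt: | P0 0-2 | P1 2-7 | P2 7-12 |
Completion: P0=2  P1=7  P2=12
Turnaround (C−A): P0=2  P1=6  P2=8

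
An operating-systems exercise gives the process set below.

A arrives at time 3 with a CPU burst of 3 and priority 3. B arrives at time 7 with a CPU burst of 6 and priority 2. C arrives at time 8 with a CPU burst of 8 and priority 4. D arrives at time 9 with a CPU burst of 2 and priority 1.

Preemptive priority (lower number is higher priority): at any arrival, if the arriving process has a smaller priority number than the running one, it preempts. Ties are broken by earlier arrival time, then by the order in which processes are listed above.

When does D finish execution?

Timeline: | idle 0-3 | A 3-6 | idle 6-7 | B 7-9 | D 9-11 | B 11-15 | C 15-23 |
Completion: A=6  B=15  C=23  D=11
Turnaround (C−A): A=3  B=8  C=15  D=2

11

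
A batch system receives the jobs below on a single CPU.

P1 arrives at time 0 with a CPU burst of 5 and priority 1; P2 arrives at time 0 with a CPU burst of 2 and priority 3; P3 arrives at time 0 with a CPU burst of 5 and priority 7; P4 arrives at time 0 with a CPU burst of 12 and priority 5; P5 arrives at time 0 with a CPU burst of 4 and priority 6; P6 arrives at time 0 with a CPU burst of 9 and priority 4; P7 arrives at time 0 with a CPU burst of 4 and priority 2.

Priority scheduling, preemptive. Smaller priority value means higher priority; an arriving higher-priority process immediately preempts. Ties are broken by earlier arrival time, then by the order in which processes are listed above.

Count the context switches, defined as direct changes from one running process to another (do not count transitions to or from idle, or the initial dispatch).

6

Gantt: | P1 0-5 | P7 5-9 | P2 9-11 | P6 11-20 | P4 20-32 | P5 32-36 | P3 36-41 |
Completion: P1=5  P2=11  P3=41  P4=32  P5=36  P6=20  P7=9
Turnaround (C−A): P1=5  P2=11  P3=41  P4=32  P5=36  P6=20  P7=9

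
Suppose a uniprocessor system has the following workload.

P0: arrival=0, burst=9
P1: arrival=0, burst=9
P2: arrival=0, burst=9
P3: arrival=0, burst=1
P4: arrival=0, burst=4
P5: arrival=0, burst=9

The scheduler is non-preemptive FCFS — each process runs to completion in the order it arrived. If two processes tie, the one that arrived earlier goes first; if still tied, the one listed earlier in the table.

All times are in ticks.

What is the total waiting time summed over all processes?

114

Schedule: | P0 0-9 | P1 9-18 | P2 18-27 | P3 27-28 | P4 28-32 | P5 32-41 |
Completion: P0=9  P1=18  P2=27  P3=28  P4=32  P5=41
Turnaround (C−A): P0=9  P1=18  P2=27  P3=28  P4=32  P5=41
Waiting = turnaround − burst: P0=0, P1=9, P2=18, P3=27, P4=28, P5=32
Total waiting = 0 + 9 + 18 + 27 + 28 + 32 = 114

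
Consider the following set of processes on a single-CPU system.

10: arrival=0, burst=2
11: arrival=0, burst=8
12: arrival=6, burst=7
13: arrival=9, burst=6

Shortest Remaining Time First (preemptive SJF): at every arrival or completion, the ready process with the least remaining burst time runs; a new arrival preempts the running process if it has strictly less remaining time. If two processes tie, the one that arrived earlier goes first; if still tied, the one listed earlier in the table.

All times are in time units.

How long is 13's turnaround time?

7

Gantt: | 10 0-2 | 11 2-10 | 13 10-16 | 12 16-23 |
Completion: 10=2  11=10  12=23  13=16
Turnaround(13) = completion − arrival = 16 − 9 = 7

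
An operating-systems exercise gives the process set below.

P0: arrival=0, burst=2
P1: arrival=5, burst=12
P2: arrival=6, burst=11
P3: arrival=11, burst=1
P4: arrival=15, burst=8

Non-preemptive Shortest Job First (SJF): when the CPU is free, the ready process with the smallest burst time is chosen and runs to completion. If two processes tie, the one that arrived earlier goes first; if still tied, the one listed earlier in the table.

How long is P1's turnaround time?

12

Schedule: | P0 0-2 | idle 2-5 | P1 5-17 | P3 17-18 | P4 18-26 | P2 26-37 |
Completion: P0=2  P1=17  P2=37  P3=18  P4=26
Turnaround (C−A): P0=2  P1=12  P2=31  P3=7  P4=11
Turnaround(P1) = completion − arrival = 17 − 5 = 12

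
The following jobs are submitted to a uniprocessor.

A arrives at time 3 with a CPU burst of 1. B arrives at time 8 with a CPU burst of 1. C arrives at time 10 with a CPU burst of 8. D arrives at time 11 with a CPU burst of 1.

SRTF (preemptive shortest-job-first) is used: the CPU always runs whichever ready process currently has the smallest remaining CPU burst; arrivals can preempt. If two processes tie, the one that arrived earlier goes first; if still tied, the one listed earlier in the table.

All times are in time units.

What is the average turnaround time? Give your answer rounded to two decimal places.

Schedule: | idle 0-3 | A 3-4 | idle 4-8 | B 8-9 | idle 9-10 | C 10-11 | D 11-12 | C 12-19 |
Completion: A=4  B=9  C=19  D=12
Turnaround times: A=1, B=1, C=9, D=1
Average turnaround = (1+1+9+1) / 4 = 12/4 = 3.00

3.00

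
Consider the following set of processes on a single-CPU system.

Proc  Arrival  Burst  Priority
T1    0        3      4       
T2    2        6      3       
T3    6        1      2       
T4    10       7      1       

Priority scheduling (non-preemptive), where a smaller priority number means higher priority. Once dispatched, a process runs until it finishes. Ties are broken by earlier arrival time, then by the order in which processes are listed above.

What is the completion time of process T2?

Gantt: | T1 0-3 | T2 3-9 | T3 9-10 | T4 10-17 |
Completion: T1=3  T2=9  T3=10  T4=17

9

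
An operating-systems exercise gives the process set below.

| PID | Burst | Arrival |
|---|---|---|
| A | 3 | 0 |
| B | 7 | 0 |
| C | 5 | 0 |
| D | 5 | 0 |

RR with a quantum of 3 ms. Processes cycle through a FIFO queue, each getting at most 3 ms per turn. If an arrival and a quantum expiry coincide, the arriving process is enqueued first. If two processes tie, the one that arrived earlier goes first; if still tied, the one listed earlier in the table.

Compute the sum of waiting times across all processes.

Gantt: | A 0-3 | B 3-6 | C 6-9 | D 9-12 | B 12-15 | C 15-17 | D 17-19 | B 19-20 |
Completion: A=3  B=20  C=17  D=19
Waiting = turnaround − burst: A=0, B=13, C=12, D=14
Total waiting = 0 + 13 + 12 + 14 = 39

39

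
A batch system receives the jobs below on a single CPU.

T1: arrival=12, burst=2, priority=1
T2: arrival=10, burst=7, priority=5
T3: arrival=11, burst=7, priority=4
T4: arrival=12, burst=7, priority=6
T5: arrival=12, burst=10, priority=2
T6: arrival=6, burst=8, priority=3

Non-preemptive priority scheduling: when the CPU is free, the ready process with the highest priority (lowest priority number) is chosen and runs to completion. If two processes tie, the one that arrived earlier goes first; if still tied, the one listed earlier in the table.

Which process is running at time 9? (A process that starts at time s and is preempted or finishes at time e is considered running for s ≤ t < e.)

T6

Gantt: | idle 0-6 | T6 6-14 | T1 14-16 | T5 16-26 | T3 26-33 | T2 33-40 | T4 40-47 |
Completion: T1=16  T2=40  T3=33  T4=47  T5=26  T6=14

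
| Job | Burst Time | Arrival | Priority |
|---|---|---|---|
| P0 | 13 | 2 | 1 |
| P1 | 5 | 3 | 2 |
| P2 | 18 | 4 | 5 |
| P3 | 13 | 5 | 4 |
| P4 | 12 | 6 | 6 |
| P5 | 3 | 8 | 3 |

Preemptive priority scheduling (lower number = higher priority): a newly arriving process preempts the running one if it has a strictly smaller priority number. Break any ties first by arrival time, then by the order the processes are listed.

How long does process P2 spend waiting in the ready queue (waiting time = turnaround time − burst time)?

Schedule: | idle 0-2 | P0 2-15 | P1 15-20 | P5 20-23 | P3 23-36 | P2 36-54 | P4 54-66 |
Completion: P0=15  P1=20  P2=54  P3=36  P4=66  P5=23
Waiting(P2) = turnaround − burst = 50 − 18 = 32

32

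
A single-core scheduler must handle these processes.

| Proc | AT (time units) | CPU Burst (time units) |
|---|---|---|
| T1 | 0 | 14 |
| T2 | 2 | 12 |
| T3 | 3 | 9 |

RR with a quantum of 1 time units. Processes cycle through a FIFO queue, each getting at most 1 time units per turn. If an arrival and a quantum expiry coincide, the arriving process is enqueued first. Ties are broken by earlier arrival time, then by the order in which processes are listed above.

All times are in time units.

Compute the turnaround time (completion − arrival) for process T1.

Gantt: | T1 0-2 | T2 2-3 | T1 3-4 | T3 4-5 | T2 5-6 | T1 6-7 | T3 7-8 | T2 8-9 | T1 9-10 | T3 10-11 | T2 11-12 | T1 12-13 | T3 13-14 | T2 14-15 | T1 15-16 | T3 16-17 | T2 17-18 | T1 18-19 | T3 19-20 | T2 20-21 | T1 21-22 | T3 22-23 | T2 23-24 | T1 24-25 | T3 25-26 | T2 26-27 | T1 27-28 | T3 28-29 | T2 29-30 | T1 30-31 | T2 31-32 | T1 32-33 | T2 33-34 | T1 34-35 |
Completion: T1=35  T2=34  T3=29
Turnaround(T1) = completion − arrival = 35 − 0 = 35

35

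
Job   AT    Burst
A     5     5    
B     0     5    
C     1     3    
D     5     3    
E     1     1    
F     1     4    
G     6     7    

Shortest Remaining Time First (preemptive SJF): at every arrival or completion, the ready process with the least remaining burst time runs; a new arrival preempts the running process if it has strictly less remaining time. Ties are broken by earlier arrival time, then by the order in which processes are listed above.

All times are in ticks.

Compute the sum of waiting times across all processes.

45

Timeline: | B 0-1 | E 1-2 | C 2-5 | D 5-8 | B 8-12 | F 12-16 | A 16-21 | G 21-28 |
Completion: A=21  B=12  C=5  D=8  E=2  F=16  G=28
Turnaround (C−A): A=16  B=12  C=4  D=3  E=1  F=15  G=22
Waiting = turnaround − burst: A=11, B=7, C=1, D=0, E=0, F=11, G=15
Total waiting = 11 + 7 + 1 + 0 + 0 + 11 + 15 = 45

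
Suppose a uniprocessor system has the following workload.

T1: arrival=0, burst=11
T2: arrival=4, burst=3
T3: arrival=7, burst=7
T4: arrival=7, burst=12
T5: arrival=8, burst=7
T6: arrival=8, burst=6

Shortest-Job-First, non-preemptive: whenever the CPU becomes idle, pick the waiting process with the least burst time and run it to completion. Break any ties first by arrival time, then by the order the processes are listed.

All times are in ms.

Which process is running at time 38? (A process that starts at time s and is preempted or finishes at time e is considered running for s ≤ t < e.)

Timeline: | T1 0-11 | T2 11-14 | T6 14-20 | T3 20-27 | T5 27-34 | T4 34-46 |
Completion: T1=11  T2=14  T3=27  T4=46  T5=34  T6=20
Turnaround (C−A): T1=11  T2=10  T3=20  T4=39  T5=26  T6=12

T4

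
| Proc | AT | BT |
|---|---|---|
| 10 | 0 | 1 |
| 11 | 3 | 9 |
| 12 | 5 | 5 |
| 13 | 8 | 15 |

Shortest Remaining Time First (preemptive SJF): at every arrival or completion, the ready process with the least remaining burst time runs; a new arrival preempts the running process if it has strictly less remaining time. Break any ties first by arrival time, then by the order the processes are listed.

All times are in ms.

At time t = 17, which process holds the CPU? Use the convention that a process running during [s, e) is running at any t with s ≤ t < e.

Schedule: | 10 0-1 | idle 1-3 | 11 3-5 | 12 5-10 | 11 10-17 | 13 17-32 |
Completion: 10=1  11=17  12=10  13=32
Turnaround (C−A): 10=1  11=14  12=5  13=24

13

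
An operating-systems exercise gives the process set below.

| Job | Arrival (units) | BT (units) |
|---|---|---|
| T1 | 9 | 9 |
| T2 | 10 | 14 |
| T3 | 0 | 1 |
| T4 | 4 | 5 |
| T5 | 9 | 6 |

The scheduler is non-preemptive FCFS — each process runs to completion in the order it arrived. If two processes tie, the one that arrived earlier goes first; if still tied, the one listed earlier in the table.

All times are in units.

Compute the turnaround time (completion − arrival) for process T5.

Timeline: | T3 0-1 | idle 1-4 | T4 4-9 | T1 9-18 | T5 18-24 | T2 24-38 |
Completion: T1=18  T2=38  T3=1  T4=9  T5=24
Turnaround (C−A): T1=9  T2=28  T3=1  T4=5  T5=15
Turnaround(T5) = completion − arrival = 24 − 9 = 15

15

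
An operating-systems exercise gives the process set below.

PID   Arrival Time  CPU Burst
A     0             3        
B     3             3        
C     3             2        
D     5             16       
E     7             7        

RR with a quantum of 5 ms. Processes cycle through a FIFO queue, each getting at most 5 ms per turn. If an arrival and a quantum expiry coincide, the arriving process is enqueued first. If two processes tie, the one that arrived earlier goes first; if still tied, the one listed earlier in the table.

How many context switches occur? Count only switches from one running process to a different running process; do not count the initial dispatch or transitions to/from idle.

7

Gantt: | A 0-3 | B 3-6 | C 6-8 | D 8-13 | E 13-18 | D 18-23 | E 23-25 | D 25-31 |
Completion: A=3  B=6  C=8  D=31  E=25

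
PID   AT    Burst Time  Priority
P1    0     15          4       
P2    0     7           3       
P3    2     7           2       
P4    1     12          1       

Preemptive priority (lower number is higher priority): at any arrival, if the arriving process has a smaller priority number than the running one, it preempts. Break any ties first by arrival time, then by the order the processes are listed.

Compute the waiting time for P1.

26

Schedule: | P2 0-1 | P4 1-13 | P3 13-20 | P2 20-26 | P1 26-41 |
Completion: P1=41  P2=26  P3=20  P4=13
Turnaround (C−A): P1=41  P2=26  P3=18  P4=12
Waiting(P1) = turnaround − burst = 41 − 15 = 26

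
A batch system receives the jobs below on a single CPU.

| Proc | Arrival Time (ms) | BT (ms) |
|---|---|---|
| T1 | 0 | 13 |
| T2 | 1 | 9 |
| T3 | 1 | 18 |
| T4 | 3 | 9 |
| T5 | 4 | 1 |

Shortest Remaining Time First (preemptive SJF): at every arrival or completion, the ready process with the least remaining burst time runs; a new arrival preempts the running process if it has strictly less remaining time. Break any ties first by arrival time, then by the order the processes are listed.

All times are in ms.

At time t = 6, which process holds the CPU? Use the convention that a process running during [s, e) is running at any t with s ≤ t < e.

T2

Schedule: | T1 0-1 | T2 1-4 | T5 4-5 | T2 5-11 | T4 11-20 | T1 20-32 | T3 32-50 |
Completion: T1=32  T2=11  T3=50  T4=20  T5=5
Turnaround (C−A): T1=32  T2=10  T3=49  T4=17  T5=1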